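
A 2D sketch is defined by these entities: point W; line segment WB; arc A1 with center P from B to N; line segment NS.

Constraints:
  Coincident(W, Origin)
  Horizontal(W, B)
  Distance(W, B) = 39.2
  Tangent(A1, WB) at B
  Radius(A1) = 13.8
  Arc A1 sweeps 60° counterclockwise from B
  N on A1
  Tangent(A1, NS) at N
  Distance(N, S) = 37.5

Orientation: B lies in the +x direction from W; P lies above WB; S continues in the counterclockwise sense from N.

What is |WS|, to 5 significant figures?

80.229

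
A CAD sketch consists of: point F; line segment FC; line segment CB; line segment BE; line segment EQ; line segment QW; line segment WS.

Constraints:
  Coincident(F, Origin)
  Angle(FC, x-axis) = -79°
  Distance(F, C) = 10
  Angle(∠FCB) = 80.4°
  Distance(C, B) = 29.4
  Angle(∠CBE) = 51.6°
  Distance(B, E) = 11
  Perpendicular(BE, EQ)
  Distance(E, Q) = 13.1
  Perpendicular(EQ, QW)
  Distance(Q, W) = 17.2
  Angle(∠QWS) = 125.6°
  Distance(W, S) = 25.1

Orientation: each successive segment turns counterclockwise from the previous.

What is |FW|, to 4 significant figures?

31.25

BE ⟂ EQ, so EQ runs at -121.0°; with |EQ| = 13.1, Q = (13.25, -5.036). EQ ⟂ QW, so QW runs at -31.00°; with |QW| = 17.2, W = (28.00, -13.89). Then |FW| = |W − F| = 31.25.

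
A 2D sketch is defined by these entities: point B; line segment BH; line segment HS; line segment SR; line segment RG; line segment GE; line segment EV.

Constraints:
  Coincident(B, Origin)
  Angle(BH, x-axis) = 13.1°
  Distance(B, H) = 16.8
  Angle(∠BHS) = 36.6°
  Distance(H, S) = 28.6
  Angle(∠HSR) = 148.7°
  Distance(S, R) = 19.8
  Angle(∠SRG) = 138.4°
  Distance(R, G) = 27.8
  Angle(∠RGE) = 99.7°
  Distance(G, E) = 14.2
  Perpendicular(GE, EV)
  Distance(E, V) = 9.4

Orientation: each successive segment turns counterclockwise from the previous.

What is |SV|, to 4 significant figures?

35.82

B is at the origin; BH runs at 13.1° with length 16.8, so H = (16.36, 3.808). ∠BHS = 36.6° gives HS at 156.5° from the x-axis; with |HS| = 28.6, S = (-9.865, 15.21). ∠HSR = 148.7° gives SR at -172.2° from the x-axis; with |SR| = 19.8, R = (-29.48, 12.52). ∠SRG = 138.4° gives RG at -130.6° from the x-axis; with |RG| = 27.8, G = (-47.57, -8.583). ∠RGE = 99.7° gives GE at -50.30° from the x-axis; with |GE| = 14.2, E = (-38.50, -19.51). GE ⟂ EV, so EV runs at 39.70°; with |EV| = 9.4, V = (-31.27, -13.50). Then |SV| = |V − S| = 35.82.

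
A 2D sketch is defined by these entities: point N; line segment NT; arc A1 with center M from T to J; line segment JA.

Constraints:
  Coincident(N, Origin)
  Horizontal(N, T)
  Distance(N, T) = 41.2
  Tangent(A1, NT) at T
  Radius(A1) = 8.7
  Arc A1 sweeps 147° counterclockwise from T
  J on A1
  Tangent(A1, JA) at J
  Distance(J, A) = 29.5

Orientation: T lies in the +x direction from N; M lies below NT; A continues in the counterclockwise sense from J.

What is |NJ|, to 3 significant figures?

39.8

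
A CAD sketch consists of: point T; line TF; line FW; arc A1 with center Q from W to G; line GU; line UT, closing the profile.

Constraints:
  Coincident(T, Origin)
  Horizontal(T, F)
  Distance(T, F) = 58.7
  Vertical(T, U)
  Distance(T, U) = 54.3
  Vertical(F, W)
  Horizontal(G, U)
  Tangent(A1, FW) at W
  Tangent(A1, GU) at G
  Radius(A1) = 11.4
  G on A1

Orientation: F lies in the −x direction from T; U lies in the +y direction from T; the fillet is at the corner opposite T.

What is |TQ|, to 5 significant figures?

63.857

T and U share the same x with |TU| = 54.3 and U on the +y side, so U = (0.0000, 54.300). The virtual corner opposite T is at (-58.700, 54.300). Since A1 is tangent to FW there, QW ⟂ FW and since A1 is tangent to GU there, QG ⟂ GU, with radius 11.4, so the center Q sits 11.4 in from both sides at Q = (-47.300, 42.900). Then |TQ| = |Q − T| = 63.857.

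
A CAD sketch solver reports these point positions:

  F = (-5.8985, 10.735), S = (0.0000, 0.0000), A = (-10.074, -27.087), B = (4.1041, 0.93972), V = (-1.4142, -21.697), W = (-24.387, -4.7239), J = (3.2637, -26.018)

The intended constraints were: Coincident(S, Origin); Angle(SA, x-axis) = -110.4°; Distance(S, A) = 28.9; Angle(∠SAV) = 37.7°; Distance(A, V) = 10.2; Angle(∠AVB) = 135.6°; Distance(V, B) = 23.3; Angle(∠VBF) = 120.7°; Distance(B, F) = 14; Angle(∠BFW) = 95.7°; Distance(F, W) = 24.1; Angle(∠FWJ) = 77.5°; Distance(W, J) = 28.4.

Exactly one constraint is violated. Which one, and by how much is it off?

Distance(W, J) = 28.4 — off by 6.50.

S = (0.00, 0.00) ✓; SA at -110.4° ✓; |SA| = 28.90 ✓; ∠SAV = 37.70° ✓; |AV| = 10.20 ✓; ∠AVB = 135.6° ✓; |VB| = 23.30 ✓; ∠VBF = 120.7° ✓; |BF| = 14.00 ✓; ∠BFW = 95.70° ✓; |FW| = 24.10 ✓; ∠FWJ = 77.50° ✓; |WJ| = 34.90 ✗.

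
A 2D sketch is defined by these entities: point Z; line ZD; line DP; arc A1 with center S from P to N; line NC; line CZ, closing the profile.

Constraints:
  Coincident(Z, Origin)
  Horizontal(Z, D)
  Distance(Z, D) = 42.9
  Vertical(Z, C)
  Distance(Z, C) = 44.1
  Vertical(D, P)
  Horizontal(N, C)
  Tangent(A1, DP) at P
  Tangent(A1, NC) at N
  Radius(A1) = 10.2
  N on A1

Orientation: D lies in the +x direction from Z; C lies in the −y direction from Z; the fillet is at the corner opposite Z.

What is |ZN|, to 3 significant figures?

54.9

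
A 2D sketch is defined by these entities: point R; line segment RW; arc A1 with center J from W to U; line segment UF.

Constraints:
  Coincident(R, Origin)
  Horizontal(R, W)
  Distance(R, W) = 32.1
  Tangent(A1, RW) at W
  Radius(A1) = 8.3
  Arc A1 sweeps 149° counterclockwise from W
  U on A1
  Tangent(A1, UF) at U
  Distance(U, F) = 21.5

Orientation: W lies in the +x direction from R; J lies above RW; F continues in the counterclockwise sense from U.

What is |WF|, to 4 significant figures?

30.03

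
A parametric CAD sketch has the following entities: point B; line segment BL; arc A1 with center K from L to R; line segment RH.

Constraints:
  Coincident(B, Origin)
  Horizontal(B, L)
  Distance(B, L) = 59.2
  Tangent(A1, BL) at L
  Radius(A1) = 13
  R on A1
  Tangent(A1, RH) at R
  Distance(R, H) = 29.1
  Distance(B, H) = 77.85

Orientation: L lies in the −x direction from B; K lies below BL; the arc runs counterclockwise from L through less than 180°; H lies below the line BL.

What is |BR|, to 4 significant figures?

73.59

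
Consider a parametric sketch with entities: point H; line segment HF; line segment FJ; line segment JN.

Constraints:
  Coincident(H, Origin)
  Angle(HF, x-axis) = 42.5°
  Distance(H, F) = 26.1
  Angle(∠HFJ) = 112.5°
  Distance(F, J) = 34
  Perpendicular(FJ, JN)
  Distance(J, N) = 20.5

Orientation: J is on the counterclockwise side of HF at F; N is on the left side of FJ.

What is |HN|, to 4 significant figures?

44.14

∠HFJ = 112.5°, so FJ runs at 42.5° + (180° − 112.5°) = 110.0° from the x-axis; with |FJ| = 34.0, J = F + 34.0·(cos 110.0°, sin 110.0°) = (7.614, 49.58). The perpendicularity gives JN at right angles to FJ; with |JN| = 20.5 on the left of FJ, N = J + 20.5·(-0.9397, -0.3420) = (-11.65, 42.57). Then |HN| = |N − H| = 44.14.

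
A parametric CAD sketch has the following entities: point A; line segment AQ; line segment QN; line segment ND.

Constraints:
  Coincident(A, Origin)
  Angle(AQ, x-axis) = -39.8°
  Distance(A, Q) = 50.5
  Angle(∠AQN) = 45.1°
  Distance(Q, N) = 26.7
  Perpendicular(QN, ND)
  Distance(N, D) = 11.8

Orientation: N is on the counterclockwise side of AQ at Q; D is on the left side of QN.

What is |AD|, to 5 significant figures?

25.586

A is at the origin; AQ runs at -39.8° with length 50.5, so Q = 50.5·(cos -39.8°, sin -39.8°) = (38.798, -32.326). ∠AQN = 45.1°, so QN runs at -39.8° + (180° − 45.1°) = 95.100° from the x-axis; with |QN| = 26.7, N = Q + 26.7·(cos 95.100°, sin 95.100°) = (36.425, -5.7312). The perpendicularity gives ND at right angles to QN; with |ND| = 11.8 on the left of QN, D = N + 11.8·(-0.99604, -0.088894) = (24.672, -6.7802). Then |AD| = |D − A| = 25.586.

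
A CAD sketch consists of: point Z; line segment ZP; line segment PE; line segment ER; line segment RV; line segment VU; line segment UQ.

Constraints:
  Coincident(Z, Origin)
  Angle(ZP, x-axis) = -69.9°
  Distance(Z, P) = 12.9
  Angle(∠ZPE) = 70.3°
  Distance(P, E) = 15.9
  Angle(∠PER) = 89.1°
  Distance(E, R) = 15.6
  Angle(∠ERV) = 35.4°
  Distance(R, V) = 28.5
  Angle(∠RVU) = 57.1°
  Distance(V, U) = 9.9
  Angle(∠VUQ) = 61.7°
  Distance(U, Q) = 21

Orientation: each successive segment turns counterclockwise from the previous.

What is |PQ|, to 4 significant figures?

10.59

∠RVU = 57.1° gives VU at 38.20° from the x-axis; with |VU| = 9.9, U = (16.89, -12.37). ∠VUQ = 61.7° gives UQ at 156.5° from the x-axis; with |UQ| = 21.0, Q = (-2.370, -3.992). Then |PQ| = |Q − P| = 10.59.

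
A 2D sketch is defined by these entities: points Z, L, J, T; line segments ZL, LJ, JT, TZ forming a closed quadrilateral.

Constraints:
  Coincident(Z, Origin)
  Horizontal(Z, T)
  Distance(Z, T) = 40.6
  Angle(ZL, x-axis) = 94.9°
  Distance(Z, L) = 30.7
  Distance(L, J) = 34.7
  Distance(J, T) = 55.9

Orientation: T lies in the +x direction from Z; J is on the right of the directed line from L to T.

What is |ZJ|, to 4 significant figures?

15.37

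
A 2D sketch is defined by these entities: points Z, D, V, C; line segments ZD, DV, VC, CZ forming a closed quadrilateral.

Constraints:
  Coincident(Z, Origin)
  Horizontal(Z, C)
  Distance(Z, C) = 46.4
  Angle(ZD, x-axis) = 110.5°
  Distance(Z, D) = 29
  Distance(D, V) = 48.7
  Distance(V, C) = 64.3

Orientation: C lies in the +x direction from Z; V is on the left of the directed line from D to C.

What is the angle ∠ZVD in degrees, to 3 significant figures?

24.0°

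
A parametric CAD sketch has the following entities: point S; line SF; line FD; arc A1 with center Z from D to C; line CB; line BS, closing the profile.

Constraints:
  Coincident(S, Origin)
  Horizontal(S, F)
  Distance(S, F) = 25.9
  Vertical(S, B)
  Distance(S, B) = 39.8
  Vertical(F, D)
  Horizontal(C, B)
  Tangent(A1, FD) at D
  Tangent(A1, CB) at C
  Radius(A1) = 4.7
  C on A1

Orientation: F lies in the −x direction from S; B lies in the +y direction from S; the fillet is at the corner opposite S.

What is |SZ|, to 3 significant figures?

41.0

S is at the origin; S and F share the same y with |SF| = 25.9 and F on the −x side, so F = (-25.9, 0.00). S and B share the same x with |SB| = 39.8 and B on the +y side, so B = (0.00, 39.8). The virtual corner opposite S is at (-25.9, 39.8). Since A1 is tangent to FD there, ZD ⟂ FD and since A1 is tangent to CB there, ZC ⟂ CB, with radius 4.7, so the center Z sits 4.7 in from both sides at Z = (-21.2, 35.1). Then |SZ| = |Z − S| = 41.0.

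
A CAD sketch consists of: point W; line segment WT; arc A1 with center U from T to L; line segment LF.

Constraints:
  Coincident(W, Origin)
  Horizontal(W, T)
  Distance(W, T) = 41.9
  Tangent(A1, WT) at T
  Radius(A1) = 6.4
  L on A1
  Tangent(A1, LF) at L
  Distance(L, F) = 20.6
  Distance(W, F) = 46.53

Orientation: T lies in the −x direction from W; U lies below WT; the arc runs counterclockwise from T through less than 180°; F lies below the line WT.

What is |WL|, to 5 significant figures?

48.440

Checks: |UL| = 6.400 ✓; ∠(UL, LF) = 90.00° ✓; |LF| = 20.60 ✓; |WF| = 46.53 ✓.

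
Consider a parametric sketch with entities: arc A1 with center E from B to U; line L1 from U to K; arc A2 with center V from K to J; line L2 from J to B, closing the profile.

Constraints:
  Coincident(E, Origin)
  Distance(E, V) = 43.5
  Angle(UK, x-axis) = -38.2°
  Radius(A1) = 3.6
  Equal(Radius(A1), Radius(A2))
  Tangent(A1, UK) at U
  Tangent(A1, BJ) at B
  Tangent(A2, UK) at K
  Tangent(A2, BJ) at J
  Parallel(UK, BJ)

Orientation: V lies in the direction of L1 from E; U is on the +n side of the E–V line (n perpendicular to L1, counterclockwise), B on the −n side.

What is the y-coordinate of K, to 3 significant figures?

-24.1

Tangency of A1 to both parallel lines with radius 3.6 puts U and B at E ± 3.6·n: U = (2.23, 2.83), B = (-2.23, -2.83). Equal radii place K and J the same way about V: K = V + 3.6·n = (36.4, -24.1), J = V − 3.6·n = (32.0, -29.7). So K.y = -24.1.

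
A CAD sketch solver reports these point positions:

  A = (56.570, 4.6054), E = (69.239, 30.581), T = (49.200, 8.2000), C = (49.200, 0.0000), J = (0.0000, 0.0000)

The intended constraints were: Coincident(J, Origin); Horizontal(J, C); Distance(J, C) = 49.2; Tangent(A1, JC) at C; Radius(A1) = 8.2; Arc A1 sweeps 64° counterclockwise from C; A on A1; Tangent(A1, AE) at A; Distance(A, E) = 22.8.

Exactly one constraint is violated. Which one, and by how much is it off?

Distance(A, E) = 22.8 — off by 6.10.

J = (0.00, 0.00) ✓; J.y = 0.00, C.y = 0.00 ✓; |JC| = 49.20 ✓; ∠(TC, CJ) = 90.00° ✓; |TC| = 8.200 ✓; bearing(T→A) − bearing(T→C) = 64.00° ✓; |TA| = 8.200 ✓; ∠(TA, AE) = 90.00° ✓; |AE| = 28.90 ✗.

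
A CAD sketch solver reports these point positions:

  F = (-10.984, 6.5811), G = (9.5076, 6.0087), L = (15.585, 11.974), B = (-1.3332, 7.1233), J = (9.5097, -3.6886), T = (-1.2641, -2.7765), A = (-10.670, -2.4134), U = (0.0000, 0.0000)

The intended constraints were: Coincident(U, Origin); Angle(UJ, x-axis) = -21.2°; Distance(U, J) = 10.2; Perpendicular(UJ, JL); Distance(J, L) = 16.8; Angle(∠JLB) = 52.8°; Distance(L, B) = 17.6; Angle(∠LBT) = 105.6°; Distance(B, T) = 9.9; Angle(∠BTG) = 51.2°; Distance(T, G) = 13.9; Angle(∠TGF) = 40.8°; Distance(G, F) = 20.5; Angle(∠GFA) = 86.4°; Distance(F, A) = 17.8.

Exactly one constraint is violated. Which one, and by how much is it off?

Distance(F, A) = 17.8 — off by 8.80.

U = (0.00, 0.00) ✓; UJ at -21.20° ✓; |UJ| = 10.20 ✓; ∠(UJ, JL) = 90.00° ✓; |JL| = 16.80 ✓; ∠JLB = 52.80° ✓; |LB| = 17.60 ✓; ∠LBT = 105.6° ✓; |BT| = 9.900 ✓; ∠BTG = 51.20° ✓; |TG| = 13.90 ✓; ∠TGF = 40.80° ✓; |GF| = 20.50 ✓; ∠GFA = 86.40° ✓; |FA| = 9.000 ✗.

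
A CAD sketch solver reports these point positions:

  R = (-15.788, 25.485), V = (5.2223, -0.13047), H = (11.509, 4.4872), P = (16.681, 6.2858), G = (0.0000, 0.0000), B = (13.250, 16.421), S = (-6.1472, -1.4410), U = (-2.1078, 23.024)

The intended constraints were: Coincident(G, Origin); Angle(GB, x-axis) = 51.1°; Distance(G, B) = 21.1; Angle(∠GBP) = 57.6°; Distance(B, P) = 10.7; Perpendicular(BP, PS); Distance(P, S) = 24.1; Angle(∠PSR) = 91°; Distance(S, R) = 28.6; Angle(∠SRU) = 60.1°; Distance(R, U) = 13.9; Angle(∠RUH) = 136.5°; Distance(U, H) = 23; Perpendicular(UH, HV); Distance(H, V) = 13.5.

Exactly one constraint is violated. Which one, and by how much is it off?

Distance(H, V) = 13.5 — off by 5.70.

G = (0.00, 0.00) ✓; GB at 51.10° ✓; |GB| = 21.10 ✓; ∠GBP = 57.60° ✓; |BP| = 10.70 ✓; ∠(BP, PS) = 90.00° ✓; |PS| = 24.10 ✓; ∠PSR = 91.00° ✓; |SR| = 28.60 ✓; ∠SRU = 60.10° ✓; |RU| = 13.90 ✓; ∠RUH = 136.5° ✓; |UH| = 23.00 ✓; ∠(UH, HV) = 90.00° ✓; |HV| = 7.800 ✗.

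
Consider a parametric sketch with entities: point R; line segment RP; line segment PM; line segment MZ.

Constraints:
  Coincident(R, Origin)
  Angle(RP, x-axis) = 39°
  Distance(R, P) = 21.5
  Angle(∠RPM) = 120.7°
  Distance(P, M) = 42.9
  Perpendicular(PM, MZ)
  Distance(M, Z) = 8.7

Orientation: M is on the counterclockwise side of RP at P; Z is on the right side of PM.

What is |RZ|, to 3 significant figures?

60.3

R is at the origin; RP runs at 39.0° with length 21.5, so P = 21.5·(cos 39.0°, sin 39.0°) = (16.7, 13.5). ∠RPM = 120.7°, so PM runs at 39.0° + (180° − 120.7°) = 98.3° from the x-axis; with |PM| = 42.9, M = P + 42.9·(cos 98.3°, sin 98.3°) = (10.5, 56.0). PM is perpendicular to MZ; with |MZ| = 8.7 on the right of PM, Z = M + 8.7·(0.990, 0.144) = (19.1, 57.2). Then |RZ| = |Z − R| = 60.3.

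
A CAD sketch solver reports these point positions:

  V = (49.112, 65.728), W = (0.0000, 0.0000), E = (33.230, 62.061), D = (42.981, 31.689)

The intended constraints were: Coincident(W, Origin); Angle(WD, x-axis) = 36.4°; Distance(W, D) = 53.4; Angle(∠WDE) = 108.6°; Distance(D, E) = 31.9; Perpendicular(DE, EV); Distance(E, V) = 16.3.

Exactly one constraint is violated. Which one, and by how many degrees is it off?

Perpendicular(DE, EV) — off by 4.80°.

W = (0.00, 0.00) ✓; WD at 36.40° ✓; |WD| = 53.40 ✓; ∠WDE = 108.6° ✓; |DE| = 31.90 ✓; ∠(DE, EV) = 94.80° ✗; |EV| = 16.30 ✓.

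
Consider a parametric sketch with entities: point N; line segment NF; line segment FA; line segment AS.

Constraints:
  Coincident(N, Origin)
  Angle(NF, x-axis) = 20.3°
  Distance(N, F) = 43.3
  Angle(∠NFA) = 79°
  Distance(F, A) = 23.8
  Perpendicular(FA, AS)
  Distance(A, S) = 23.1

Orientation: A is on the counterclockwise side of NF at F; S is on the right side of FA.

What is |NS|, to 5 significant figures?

67.419

∠NFA = 79.0°, so FA runs at 20.3° + (180° − 79.0°) = 121.30° from the x-axis; with |FA| = 23.8, A = F + 23.8·(cos 121.30°, sin 121.30°) = (28.246, 35.358). FA ⟂ AS; with |AS| = 23.1 on the right of FA, S = A + 23.1·(0.85446, 0.51952) = (47.984, 47.359). Then |NS| = |S − N| = 67.419.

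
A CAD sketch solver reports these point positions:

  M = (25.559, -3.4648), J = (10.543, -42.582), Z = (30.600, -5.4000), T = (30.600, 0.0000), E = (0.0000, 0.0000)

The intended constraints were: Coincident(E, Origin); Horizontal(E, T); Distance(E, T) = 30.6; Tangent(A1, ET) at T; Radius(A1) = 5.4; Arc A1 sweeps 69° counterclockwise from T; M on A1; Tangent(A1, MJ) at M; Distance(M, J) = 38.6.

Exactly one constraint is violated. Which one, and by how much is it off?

Distance(M, J) = 38.6 — off by 3.30.

E = (0.00, 0.00) ✓; E.y = 0.00, T.y = 0.00 ✓; |ET| = 30.60 ✓; ∠(ZT, TE) = 90.00° ✓; |ZT| = 5.400 ✓; bearing(Z→M) − bearing(Z→T) = 69.00° ✓; |ZM| = 5.400 ✓; ∠(ZM, MJ) = 90.00° ✓; |MJ| = 41.90 ✗.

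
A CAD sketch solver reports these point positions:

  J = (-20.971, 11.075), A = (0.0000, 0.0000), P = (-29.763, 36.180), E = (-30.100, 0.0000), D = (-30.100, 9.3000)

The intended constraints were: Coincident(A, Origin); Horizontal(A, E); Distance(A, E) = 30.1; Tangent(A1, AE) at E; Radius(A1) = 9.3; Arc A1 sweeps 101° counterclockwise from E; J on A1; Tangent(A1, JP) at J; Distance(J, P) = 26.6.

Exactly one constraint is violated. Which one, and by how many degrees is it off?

Tangent(A1, JP) at J — off by 8.30°.

A = (0.00, 0.00) ✓; A.y = 0.00, E.y = 0.00 ✓; |AE| = 30.10 ✓; ∠(DE, EA) = 90.00° ✓; |DE| = 9.300 ✓; bearing(D→J) − bearing(D→E) = 101.0° ✓; |DJ| = 9.300 ✓; ∠(DJ, JP) = 81.70° ✗; |JP| = 26.60 ✓.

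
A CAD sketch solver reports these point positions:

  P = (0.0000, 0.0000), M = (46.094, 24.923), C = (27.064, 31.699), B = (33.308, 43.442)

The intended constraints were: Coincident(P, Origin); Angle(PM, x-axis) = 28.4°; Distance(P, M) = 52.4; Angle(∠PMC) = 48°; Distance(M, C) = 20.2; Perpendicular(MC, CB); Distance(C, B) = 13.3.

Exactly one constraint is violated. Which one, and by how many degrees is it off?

Perpendicular(MC, CB) — off by 8.40°.

P = (0.00, 0.00) ✓; PM at 28.40° ✓; |PM| = 52.40 ✓; ∠PMC = 48.00° ✓; |MC| = 20.20 ✓; ∠(MC, CB) = 98.40° ✗; |CB| = 13.30 ✓.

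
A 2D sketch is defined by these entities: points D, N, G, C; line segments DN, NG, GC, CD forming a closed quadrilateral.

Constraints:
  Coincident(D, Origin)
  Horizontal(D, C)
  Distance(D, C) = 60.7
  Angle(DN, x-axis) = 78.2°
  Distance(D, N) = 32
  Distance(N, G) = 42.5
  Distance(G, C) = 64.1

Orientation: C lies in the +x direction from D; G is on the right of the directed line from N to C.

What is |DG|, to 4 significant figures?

10.51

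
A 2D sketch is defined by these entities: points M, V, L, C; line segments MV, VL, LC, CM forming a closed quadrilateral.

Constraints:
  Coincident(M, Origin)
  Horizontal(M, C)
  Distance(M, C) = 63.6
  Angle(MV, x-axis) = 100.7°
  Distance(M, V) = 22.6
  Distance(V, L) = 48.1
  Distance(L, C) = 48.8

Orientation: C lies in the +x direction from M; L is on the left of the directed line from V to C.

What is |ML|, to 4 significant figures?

57.92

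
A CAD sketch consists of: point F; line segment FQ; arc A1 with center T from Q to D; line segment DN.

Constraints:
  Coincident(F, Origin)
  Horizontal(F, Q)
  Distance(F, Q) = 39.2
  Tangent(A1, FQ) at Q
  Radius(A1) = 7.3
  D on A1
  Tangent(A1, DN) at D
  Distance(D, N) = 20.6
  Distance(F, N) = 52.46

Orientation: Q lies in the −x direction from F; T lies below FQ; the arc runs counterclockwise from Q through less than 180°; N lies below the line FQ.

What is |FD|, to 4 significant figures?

47.16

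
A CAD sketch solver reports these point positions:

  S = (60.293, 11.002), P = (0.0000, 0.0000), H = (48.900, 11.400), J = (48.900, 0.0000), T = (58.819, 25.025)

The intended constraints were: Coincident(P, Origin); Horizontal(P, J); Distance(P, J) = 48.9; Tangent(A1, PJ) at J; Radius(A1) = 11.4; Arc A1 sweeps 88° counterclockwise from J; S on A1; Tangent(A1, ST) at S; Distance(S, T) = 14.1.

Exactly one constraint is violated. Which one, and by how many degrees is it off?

Tangent(A1, ST) at S — off by 8.00°.

P = (0.00, 0.00) ✓; P.y = 0.00, J.y = 0.00 ✓; |PJ| = 48.90 ✓; ∠(HJ, JP) = 90.00° ✓; |HJ| = 11.40 ✓; bearing(H→S) − bearing(H→J) = 88.00° ✓; |HS| = 11.40 ✓; ∠(HS, ST) = 82.00° ✗; |ST| = 14.10 ✓.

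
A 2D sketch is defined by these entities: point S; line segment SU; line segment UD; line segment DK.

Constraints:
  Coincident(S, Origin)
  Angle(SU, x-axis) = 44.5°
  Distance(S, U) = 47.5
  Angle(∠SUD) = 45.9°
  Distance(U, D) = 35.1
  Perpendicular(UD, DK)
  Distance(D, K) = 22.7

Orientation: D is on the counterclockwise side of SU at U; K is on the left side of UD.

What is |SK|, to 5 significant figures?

11.593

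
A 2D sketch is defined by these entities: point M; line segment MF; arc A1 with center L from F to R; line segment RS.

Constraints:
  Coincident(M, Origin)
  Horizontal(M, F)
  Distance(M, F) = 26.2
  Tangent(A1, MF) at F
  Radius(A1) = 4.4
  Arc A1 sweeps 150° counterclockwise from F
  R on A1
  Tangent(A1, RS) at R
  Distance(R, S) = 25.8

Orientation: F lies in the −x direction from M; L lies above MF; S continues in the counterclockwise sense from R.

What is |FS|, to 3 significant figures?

29.2

M is at the origin; M and F share the same y with |MF| = 26.2 and F on the −x side, so F = (-26.2, 0.00). The tangent condition forces LF to be normal to MF, so L = F + (0, 4.4) = (-26.2, 4.40). On A1, F sits at bearing -90° from L; a 150° counterclockwise sweep puts R at bearing 60°, so R = L + 4.4·(cos 60°, sin 60°) = (-24.0, 8.21). Tangency of A1 to RS means the radius LR is perpendicular to RS, so RS runs along (−sin 60°, cos 60°); with |RS| = 25.8, S = (-46.3, 21.1). Then |FS| = |S − F| = 29.2.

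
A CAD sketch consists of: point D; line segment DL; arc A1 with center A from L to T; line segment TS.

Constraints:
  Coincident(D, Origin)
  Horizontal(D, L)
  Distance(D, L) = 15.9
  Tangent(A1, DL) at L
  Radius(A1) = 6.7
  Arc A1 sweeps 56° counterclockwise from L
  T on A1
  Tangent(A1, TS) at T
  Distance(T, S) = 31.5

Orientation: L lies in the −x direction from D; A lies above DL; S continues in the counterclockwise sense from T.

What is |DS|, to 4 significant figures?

29.96

On A1, L sits at bearing -90° from A; a 56° counterclockwise sweep puts T at bearing -34°, so T = A + 6.7·(cos -34°, sin -34°) = (-10.35, 2.953). Since A1 is tangent to TS there, AT ⟂ TS, so TS runs along (−sin -34°, cos -34°); with |TS| = 31.5, S = (7.269, 29.07). Then |DS| = |S − D| = 29.96.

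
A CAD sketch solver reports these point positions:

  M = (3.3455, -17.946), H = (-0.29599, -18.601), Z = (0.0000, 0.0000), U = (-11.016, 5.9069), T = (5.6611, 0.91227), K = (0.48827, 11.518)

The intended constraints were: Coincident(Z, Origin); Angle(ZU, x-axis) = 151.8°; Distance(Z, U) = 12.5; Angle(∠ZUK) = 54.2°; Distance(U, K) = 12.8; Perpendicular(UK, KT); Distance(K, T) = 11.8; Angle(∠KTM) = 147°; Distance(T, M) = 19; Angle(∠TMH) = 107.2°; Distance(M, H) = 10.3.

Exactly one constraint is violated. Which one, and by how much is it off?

Distance(M, H) = 10.3 — off by 6.60.

Z = (0.00, 0.00) ✓; ZU at 151.8° ✓; |ZU| = 12.50 ✓; ∠ZUK = 54.20° ✓; |UK| = 12.80 ✓; ∠(UK, KT) = 90.00° ✓; |KT| = 11.80 ✓; ∠KTM = 147.0° ✓; |TM| = 19.00 ✓; ∠TMH = 107.2° ✓; |MH| = 3.700 ✗.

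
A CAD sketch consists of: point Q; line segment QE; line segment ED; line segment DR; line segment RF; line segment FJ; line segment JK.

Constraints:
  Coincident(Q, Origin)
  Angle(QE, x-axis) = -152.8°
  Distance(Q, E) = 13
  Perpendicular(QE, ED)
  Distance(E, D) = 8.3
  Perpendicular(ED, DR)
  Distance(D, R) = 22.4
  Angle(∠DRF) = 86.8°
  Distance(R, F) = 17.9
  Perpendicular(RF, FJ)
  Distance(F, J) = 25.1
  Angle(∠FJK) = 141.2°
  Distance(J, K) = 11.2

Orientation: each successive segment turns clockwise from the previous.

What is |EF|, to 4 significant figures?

23.44

Q is at the origin; QE runs at -152.8° with length 13.0, so E = (-11.56, -5.942). The perpendicularity gives ED at right angles to QE, so ED runs at 117.2°; with |ED| = 8.3, D = (-15.36, 1.440). The perpendicularity gives DR at right angles to ED, so DR runs at 27.20°; with |DR| = 22.4, R = (4.567, 11.68). ∠DRF = 86.8° gives RF at -66.00° from the x-axis; with |RF| = 17.9, F = (11.85, -4.674). Then |EF| = |F − E| = 23.44.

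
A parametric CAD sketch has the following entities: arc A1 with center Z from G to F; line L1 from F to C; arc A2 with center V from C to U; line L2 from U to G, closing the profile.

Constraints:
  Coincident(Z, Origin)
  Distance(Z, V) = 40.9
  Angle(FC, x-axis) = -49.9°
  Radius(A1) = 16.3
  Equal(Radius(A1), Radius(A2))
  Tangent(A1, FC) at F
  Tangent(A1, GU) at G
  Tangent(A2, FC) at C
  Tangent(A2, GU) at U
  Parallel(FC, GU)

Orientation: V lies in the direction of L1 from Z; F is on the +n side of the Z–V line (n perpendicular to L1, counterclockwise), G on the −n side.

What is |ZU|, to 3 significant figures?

44.0

Tangency of A1 to both parallel lines with radius 16.3 puts F and G at Z ± 16.3·n: F = (12.5, 10.5), G = (-12.5, -10.5). Equal radii place C and U the same way about V: C = V + 16.3·n = (38.8, -20.8), U = V − 16.3·n = (13.9, -41.8). Then |ZU| = |U − Z| = 44.0.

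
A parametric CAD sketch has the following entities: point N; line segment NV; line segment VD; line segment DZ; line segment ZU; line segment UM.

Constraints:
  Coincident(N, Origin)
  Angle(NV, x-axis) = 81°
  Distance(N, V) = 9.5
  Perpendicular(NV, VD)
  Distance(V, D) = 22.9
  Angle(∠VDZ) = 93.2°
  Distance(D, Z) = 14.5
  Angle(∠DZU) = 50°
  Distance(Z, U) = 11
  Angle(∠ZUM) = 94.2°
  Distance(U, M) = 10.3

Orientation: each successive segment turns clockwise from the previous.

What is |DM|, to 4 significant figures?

2.573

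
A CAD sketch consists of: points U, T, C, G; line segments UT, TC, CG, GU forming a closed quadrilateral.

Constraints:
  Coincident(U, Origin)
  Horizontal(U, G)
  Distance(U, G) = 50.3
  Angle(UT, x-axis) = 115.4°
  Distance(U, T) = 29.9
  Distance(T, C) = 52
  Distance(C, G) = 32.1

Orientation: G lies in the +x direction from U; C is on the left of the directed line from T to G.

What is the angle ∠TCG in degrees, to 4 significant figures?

107.1°

Checks: U = (0.00, 0.00) ✓; |TC| = 52.00 ✓; |CG| = 32.10 ✓.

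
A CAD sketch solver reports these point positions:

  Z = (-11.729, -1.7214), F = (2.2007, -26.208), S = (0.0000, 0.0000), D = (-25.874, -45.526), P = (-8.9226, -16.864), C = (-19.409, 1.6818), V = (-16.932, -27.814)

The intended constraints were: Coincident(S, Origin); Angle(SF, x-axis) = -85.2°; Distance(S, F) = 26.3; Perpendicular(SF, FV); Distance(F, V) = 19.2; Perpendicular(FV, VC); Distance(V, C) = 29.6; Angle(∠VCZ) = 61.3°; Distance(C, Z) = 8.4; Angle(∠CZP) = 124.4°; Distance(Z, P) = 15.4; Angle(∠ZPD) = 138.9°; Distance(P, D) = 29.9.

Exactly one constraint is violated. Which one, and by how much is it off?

Distance(P, D) = 29.9 — off by 3.40.

S = (0.00, 0.00) ✓; SF at -85.20° ✓; |SF| = 26.30 ✓; ∠(SF, FV) = 90.00° ✓; |FV| = 19.20 ✓; ∠(FV, VC) = 90.00° ✓; |VC| = 29.60 ✓; ∠VCZ = 61.30° ✓; |CZ| = 8.400 ✓; ∠CZP = 124.4° ✓; |ZP| = 15.40 ✓; ∠ZPD = 138.9° ✓; |PD| = 33.30 ✗.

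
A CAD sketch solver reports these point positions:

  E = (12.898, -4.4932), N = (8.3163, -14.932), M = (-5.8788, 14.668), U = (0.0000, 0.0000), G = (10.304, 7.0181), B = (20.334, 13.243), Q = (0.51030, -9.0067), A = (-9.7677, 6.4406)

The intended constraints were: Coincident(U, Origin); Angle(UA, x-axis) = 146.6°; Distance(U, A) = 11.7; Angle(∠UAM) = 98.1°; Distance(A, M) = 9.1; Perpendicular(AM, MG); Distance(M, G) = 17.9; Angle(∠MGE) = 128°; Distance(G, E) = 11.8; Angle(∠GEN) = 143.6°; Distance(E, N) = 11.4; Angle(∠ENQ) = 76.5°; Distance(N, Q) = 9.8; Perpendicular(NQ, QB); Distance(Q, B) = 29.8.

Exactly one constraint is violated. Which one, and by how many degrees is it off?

Perpendicular(NQ, QB) — off by 4.50°.

U = (0.00, 0.00) ✓; UA at 146.6° ✓; |UA| = 11.70 ✓; ∠UAM = 98.10° ✓; |AM| = 9.100 ✓; ∠(AM, MG) = 90.00° ✓; |MG| = 17.90 ✓; ∠MGE = 128.0° ✓; |GE| = 11.80 ✓; ∠GEN = 143.6° ✓; |EN| = 11.40 ✓; ∠ENQ = 76.50° ✓; |NQ| = 9.800 ✓; ∠(NQ, QB) = 94.50° ✗; |QB| = 29.80 ✓.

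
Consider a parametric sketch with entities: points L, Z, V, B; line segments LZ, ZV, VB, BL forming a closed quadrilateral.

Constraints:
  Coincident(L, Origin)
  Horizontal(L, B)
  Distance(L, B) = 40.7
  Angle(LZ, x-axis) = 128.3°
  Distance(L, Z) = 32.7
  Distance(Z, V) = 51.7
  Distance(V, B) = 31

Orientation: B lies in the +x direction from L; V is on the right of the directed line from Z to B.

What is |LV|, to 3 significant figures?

19.0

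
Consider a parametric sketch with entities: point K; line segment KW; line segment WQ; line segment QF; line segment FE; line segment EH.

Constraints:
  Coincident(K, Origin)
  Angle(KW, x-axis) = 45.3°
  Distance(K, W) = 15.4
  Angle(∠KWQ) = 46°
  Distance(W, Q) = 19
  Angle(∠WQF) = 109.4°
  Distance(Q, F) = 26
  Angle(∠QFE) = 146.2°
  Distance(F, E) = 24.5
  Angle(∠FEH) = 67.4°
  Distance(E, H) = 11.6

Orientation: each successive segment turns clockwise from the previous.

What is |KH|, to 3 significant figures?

30.2

∠QFE = 146.2° gives FE at 167° from the x-axis; with |FE| = 24.5, E = (-36.9, -11.7). ∠FEH = 67.4° gives EH at 54.3° from the x-axis; with |EH| = 11.6, H = (-30.2, -2.27). Then |KH| = |H − K| = 30.2.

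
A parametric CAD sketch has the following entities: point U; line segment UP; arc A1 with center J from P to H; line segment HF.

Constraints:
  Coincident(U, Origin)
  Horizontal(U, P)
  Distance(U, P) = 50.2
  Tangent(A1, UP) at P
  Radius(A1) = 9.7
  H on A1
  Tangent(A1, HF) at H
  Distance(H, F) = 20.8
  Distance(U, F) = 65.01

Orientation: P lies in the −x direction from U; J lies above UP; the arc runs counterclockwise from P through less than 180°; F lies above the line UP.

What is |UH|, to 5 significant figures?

45.881

Checks: U.y = 0.00, P.y = 0.00 ✓; |JH| = 9.700 ✓; ∠(JH, HF) = 90.00° ✓; |HF| = 20.80 ✓; |UF| = 65.01 ✓.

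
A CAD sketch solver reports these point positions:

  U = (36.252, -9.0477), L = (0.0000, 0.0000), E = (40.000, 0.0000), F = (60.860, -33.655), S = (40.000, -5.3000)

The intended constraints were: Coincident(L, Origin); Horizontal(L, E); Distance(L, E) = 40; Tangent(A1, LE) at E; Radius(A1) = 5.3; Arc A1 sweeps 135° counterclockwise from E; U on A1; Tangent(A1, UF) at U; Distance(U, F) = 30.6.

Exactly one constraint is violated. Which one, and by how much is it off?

Distance(U, F) = 30.6 — off by 4.20.

L = (0.00, 0.00) ✓; L.y = 0.00, E.y = 0.00 ✓; |LE| = 40.00 ✓; ∠(SE, EL) = 90.00° ✓; |SE| = 5.300 ✓; bearing(S→U) − bearing(S→E) = 135.0° ✓; |SU| = 5.300 ✓; ∠(SU, UF) = 90.00° ✓; |UF| = 34.80 ✗.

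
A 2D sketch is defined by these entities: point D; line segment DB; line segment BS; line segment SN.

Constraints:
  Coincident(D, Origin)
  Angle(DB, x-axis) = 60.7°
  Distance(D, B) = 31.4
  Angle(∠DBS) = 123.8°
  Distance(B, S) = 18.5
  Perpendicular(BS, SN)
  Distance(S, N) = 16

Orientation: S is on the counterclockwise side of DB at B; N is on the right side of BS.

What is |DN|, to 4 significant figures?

55.37

∠DBS = 123.8°, so BS runs at 60.7° + (180° − 123.8°) = 116.9° from the x-axis; with |BS| = 18.5, S = B + 18.5·(cos 116.9°, sin 116.9°) = (6.997, 43.88). BS ⟂ SN; with |SN| = 16.0 on the right of BS, N = S + 16.0·(0.8918, 0.4524) = (21.27, 51.12). Then |DN| = |N − D| = 55.37.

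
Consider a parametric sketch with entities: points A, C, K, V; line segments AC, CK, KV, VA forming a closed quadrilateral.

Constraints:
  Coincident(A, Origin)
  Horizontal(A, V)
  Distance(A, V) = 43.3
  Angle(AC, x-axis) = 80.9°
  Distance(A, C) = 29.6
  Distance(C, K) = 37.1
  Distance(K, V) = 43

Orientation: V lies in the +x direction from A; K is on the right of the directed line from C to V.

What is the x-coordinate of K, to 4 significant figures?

0.9930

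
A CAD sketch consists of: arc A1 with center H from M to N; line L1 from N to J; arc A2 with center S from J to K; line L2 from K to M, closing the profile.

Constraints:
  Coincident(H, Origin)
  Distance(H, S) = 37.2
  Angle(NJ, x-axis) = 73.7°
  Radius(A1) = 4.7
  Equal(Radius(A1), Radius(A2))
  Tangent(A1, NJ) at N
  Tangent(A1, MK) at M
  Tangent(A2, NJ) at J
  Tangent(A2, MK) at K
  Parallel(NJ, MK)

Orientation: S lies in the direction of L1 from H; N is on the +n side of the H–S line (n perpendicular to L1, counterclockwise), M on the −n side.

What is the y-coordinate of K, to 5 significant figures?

34.386

The slot axis is L1's direction at 73.7°, so u = (cos 73.7°, sin 73.7°) = (0.28067, 0.95981) and n = (−sin 73.7°, cos 73.7°) = (-0.95981, 0.28067). H is at the origin and S lies 37.2 along u from H, so S = 37.2·u = (10.441, 35.705). Tangency of A1 to both parallel lines with radius 4.7 puts N and M at H ± 4.7·n: N = (-4.5111, 1.3191), M = (4.5111, -1.3191). Equal radii place J and K the same way about S: J = S + 4.7·n = (5.9297, 37.024), K = S − 4.7·n = (14.952, 34.386). So K.y = 34.386.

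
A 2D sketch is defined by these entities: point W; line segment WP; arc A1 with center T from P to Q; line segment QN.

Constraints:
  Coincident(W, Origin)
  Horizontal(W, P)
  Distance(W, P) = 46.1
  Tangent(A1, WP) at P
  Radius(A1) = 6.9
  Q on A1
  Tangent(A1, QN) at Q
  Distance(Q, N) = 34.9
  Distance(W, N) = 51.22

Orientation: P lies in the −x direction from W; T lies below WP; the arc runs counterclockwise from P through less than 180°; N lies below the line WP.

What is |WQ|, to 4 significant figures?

52.93

Checks: |TQ| = 6.900 ✓; ∠(TQ, QN) = 90.00° ✓; |QN| = 34.90 ✓; |WN| = 51.22 ✓.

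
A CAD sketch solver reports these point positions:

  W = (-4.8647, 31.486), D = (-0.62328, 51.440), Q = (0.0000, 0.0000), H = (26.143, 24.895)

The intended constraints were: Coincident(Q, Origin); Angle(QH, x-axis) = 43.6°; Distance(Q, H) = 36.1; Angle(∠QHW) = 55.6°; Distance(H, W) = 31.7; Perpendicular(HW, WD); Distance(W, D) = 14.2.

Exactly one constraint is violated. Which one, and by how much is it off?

Distance(W, D) = 14.2 — off by 6.20.

Q = (0.00, 0.00) ✓; QH at 43.60° ✓; |QH| = 36.10 ✓; ∠QHW = 55.60° ✓; |HW| = 31.70 ✓; ∠(HW, WD) = 90.00° ✓; |WD| = 20.40 ✗.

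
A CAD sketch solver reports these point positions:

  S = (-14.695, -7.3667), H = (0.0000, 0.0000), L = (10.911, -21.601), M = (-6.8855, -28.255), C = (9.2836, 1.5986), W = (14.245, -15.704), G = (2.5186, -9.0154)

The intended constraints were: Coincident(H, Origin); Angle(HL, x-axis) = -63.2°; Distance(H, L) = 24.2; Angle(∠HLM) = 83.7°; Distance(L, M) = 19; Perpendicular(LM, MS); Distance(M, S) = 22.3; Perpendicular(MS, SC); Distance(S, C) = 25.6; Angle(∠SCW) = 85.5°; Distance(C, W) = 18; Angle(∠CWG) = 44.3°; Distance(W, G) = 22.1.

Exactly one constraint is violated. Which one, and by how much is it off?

Distance(W, G) = 22.1 — off by 8.60.

H = (0.00, 0.00) ✓; HL at -63.20° ✓; |HL| = 24.20 ✓; ∠HLM = 83.70° ✓; |LM| = 19.00 ✓; ∠(LM, MS) = 90.00° ✓; |MS| = 22.30 ✓; ∠(MS, SC) = 90.00° ✓; |SC| = 25.60 ✓; ∠SCW = 85.50° ✓; |CW| = 18.00 ✓; ∠CWG = 44.30° ✓; |WG| = 13.50 ✗.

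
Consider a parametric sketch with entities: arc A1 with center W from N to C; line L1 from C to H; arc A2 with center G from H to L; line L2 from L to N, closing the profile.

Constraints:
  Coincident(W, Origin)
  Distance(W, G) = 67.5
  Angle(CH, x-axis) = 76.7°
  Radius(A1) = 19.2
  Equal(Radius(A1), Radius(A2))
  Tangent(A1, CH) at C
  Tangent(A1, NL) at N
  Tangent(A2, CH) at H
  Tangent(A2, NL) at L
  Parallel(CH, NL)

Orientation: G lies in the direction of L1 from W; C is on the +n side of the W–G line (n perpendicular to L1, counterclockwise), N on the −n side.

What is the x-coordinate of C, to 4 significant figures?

-18.69

The slot axis is L1's direction at 76.7°, so u = (cos 76.7°, sin 76.7°) = (0.2300, 0.9732) and n = (−sin 76.7°, cos 76.7°) = (-0.9732, 0.2300). W is at the origin and G lies 67.5 along u from W, so G = 67.5·u = (15.53, 65.69). Tangency of A1 to both parallel lines with radius 19.2 puts C and N at W ± 19.2·n: C = (-18.69, 4.417), N = (18.69, -4.417). So C.x = -18.69.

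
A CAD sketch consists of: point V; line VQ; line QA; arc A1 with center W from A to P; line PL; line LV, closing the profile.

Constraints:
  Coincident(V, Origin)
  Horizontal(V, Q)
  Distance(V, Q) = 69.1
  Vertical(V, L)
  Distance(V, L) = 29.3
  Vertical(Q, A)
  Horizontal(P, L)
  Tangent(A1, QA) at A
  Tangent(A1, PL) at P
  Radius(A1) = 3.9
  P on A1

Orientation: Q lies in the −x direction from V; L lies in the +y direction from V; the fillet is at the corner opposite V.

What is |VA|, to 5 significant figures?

73.620

The virtual corner opposite V is at (-69.100, 29.300). A1 meets QA tangentially, so WA is at right angles to QA and the tangent condition forces WP to be normal to PL, with radius 3.9, so the center W sits 3.9 in from both sides at W = (-65.200, 25.400). That places the tangent points at A = (-69.100, 25.400) on QA and P = (-65.200, 29.300) on PL. Then |VA| = |A − V| = 73.620.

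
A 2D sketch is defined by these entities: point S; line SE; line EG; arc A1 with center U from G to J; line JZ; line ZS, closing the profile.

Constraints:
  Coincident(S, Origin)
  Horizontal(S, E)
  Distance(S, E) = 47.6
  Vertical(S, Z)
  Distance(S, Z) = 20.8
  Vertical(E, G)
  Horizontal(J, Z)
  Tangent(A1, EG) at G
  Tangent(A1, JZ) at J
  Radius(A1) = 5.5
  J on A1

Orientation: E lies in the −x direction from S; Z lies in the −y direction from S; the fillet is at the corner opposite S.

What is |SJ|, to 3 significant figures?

47.0

The virtual corner opposite S is at (-47.6, -20.8). Since A1 is tangent to EG there, UG ⟂ EG and A1 meets JZ tangentially, so UJ is at right angles to JZ, with radius 5.5, so the center U sits 5.5 in from both sides at U = (-42.1, -15.3). That places the tangent points at G = (-47.6, -15.3) on EG and J = (-42.1, -20.8) on JZ. Then |SJ| = |J − S| = 47.0.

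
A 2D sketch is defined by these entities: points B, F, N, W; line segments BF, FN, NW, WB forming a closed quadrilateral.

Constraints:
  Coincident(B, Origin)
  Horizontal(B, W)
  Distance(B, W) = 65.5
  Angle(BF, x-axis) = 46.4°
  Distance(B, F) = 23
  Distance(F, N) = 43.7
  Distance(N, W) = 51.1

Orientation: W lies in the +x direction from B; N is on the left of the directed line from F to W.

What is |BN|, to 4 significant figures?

66.70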